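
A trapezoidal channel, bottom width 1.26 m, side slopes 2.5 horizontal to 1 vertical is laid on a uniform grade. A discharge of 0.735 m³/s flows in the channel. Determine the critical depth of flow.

At critical depth, Q² T / (g A³) = 1, i.e. A³/T = Q²/g = 0.735²/9.81 = 0.05507.
Try y = 0.345 m: A³/T = 0.1315 — high.
Try y = 0.207 m: A³/T = 0.0217 — low.
Try y = 0.271 m: A³/T = 0.05536 — close enough.

y_c = 0.271 m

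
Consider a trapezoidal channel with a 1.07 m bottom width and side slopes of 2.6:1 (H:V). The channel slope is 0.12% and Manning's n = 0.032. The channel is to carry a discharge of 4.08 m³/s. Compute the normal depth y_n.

Manning's equation rearranged: A R^(2/3) = nQ / (1·√S) = 0.032 × 4.08 / (√0.0012) = 3.769.
At y = 0.869 m: A R^(2/3) = 1.797 — short.
At y = 1.42 m: A R^(2/3) = 5.596 — over.
At y = 1.2 m: A R^(2/3) = 3.766 — close enough.

y_n = 1.2 m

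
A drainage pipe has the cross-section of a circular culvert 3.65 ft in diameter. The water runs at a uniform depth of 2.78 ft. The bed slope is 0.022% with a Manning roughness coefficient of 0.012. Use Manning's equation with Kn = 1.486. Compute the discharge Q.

For a circular section of diameter D = 3.65 ft at depth y = 2.78 ft, the central angle is θ = 2 arccos(1 − 2y/D) = 4.243 rad. Then A = (D²/8)(θ − sin θ) = 8.551 ft² and P = Dθ/2 = 7.743 ft.
Hydraulic radius R = A/P = 8.551/7.743 = 1.104 ft.
Manning's equation: Q = (1.486/n) A R^(2/3) S^(1/2) = (1.486/0.012) × 8.551 × 1.104^(2/3) × 0.00022^(1/2) = 16.8 ft³/s.

Q = 16.8 ft³/s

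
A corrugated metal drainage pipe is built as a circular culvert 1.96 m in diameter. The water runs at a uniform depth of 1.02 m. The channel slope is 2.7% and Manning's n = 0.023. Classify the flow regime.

For a circular section of diameter D = 1.96 m at depth y = 1.02 m, the central angle is θ = 2 arccos(1 − 2y/D) = 3.223 rad. Then A = (D²/8)(θ − sin θ) = 1.587 m² and P = Dθ/2 = 3.159 m.
Hydraulic radius R = A/P = 1.587/3.159 = 0.5024 m.
V = (1/n) R^(2/3) √S = (1/0.023) × 0.5024^(2/3) × √0.027 = 4.515 m/s. Hydraulic depth D_h = A/T = 1.587/1.958 = 0.8104 m.
Froude number Fr = V/√(g·D_h) = 4.515/√(9.81×0.8104) = 1.6, which is greater than 1, so the flow is supercritical.

supercritical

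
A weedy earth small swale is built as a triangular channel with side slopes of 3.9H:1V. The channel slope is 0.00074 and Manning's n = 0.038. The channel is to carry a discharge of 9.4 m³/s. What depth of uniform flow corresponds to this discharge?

y_n = 1.89 m

Manning's equation rearranged: A R^(2/3) = nQ / (1·√S) = 0.038 × 9.4 / (√0.00074) = 13.13.
At y = 1.42 m: A R^(2/3) = 6.127 — too small.
At y = 2.24 m: A R^(2/3) = 20.66 — too large.
At y = 1.89 m: A R^(2/3) = 13.13 — matches.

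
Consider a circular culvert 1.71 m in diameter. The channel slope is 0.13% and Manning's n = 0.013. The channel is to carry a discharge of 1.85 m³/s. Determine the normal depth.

Manning's equation rearranged: A R^(2/3) = nQ / (1·√S) = 0.013 × 1.85 / (√0.0013) = 0.667.
Try y = 0.971 m: A R^(2/3) = 0.8035 — over.
Try y = 0.867 m: A R^(2/3) = 0.6672 — close enough.

y_n = 0.867 m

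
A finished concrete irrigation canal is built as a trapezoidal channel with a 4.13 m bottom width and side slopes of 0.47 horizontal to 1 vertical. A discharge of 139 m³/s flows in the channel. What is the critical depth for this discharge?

At critical depth, Q² T / (g A³) = 1, i.e. A³/T = Q²/g = 139²/9.81 = 1970.
At y = 4.8 m: A³/T = 3333 — too large.
At y = 3.22 m: A³/T = 838.4 — too small.
At y = 4.13 m: A³/T = 1967 — ≈ 1970.

y_c = 4.13 m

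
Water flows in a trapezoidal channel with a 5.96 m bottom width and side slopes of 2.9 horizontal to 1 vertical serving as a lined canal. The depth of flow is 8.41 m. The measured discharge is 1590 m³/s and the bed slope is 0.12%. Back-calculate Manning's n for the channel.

n = 0.015

With bottom width b = 5.96 m and side slope z = 2.9: A = (b + zy)y = (5.96 + 2.9×8.41)×8.41 = 255.2 m²; P = b + 2y√(1+z²) = 5.96 + 2×8.41×3.068 = 57.56 m.
Hydraulic radius R = A/P = 255.2/57.56 = 4.435 m.
Rearranging Manning's equation: n = (1/Q) A R^(2/3) S^(1/2) = (1/1590) × 255.2 × 4.435^(2/3) × √0.0012 = 0.015.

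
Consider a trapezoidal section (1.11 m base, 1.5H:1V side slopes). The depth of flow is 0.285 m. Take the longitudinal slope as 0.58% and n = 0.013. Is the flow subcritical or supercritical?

With bottom width b = 1.11 m and side slope z = 1.5: A = (b + zy)y = (1.11 + 1.5×0.285)×0.285 = 0.4382 m²; P = b + 2y√(1+z²) = 1.11 + 2×0.285×1.803 = 2.138 m.
Hydraulic radius R = A/P = 0.4382/2.138 = 0.205 m.
V = (1/n) R^(2/3) √S = (1/0.013) × 0.205^(2/3) × √0.0058 = 2.037 m/s. Hydraulic depth D_h = A/T = 0.4382/1.965 = 0.223 m.
Froude number Fr = V/√(g·D_h) = 2.037/√(9.81×0.223) = 1.38, which is greater than 1, so the flow is supercritical.

supercritical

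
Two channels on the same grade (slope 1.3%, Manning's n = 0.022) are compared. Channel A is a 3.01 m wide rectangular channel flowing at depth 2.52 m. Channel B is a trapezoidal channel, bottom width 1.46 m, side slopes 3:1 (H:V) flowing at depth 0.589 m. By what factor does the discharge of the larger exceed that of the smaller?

7.49

Channel A: Flow area A = b·y = 3.01 × 2.52 = 7.585 m². Wetted perimeter P = b + 2y = 3.01 + 2×2.52 = 8.05 m. Hydraulic radius R = A/P = 7.585/8.05 = 0.9423 m. Q_A = (1/0.022)·7.585·0.9423^(2/3)·√0.013 = 37.78 m³/s.
Channel B: With bottom width b = 1.46 m and side slope z = 3: A = (b + zy)y = (1.46 + 3×0.589)×0.589 = 1.901 m²; P = b + 2y√(1+z²) = 1.46 + 2×0.589×3.162 = 5.185 m. Hydraulic radius R = A/P = 1.901/5.185 = 0.3666 m. Q_B = (1/0.022)·1.901·0.3666^(2/3)·√0.013 = 5.045 m³/s.
The larger discharge is 37.78 m³/s and the smaller is 5.045 m³/s; the ratio is 7.49.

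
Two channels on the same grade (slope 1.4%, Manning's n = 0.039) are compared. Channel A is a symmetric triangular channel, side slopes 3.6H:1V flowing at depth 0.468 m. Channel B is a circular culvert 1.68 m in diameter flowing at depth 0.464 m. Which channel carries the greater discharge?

Channel A: For a triangular section with side slope z = 3.6: A = zy² = 3.6×0.468² = 0.7885 m²; P = 2y√(1+z²) = 2×0.468×3.736 = 3.497 m. Hydraulic radius R = A/P = 0.7885/3.497 = 0.2255 m. Q_A = (1/0.039)·0.7885·0.2255^(2/3)·√0.014 = 0.8862 m³/s.
Channel B: For a circular section of diameter D = 1.68 m at depth y = 0.464 m, the central angle is θ = 2 arccos(1 − 2y/D) = 2.213 rad. Then A = (D²/8)(θ − sin θ) = 0.4985 m² and P = Dθ/2 = 1.859 m. Hydraulic radius R = A/P = 0.4985/1.859 = 0.2681 m. Q_B = (1/0.039)·0.4985·0.2681^(2/3)·√0.014 = 0.6288 m³/s.
Q_A = 0.8862 m³/s vs Q_B = 0.6288 m³/s, so channel A carries more.

channel A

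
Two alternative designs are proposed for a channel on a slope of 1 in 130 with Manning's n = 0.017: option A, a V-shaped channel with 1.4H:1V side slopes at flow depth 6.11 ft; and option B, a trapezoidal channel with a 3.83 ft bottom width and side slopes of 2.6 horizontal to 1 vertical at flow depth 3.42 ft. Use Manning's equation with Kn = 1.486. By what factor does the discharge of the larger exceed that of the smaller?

1.44

Channel A: For a triangular section with side slope z = 1.4: A = zy² = 1.4×6.11² = 52.26 ft²; P = 2y√(1+z²) = 2×6.11×1.72 = 21.02 ft. Hydraulic radius R = A/P = 52.26/21.02 = 2.486 ft. Q_A = (1.486/0.017)·52.26·2.486^(2/3)·√0.007692 = 735.3 ft³/s.
Channel B: With bottom width b = 3.83 ft and side slope z = 2.6: A = (b + zy)y = (3.83 + 2.6×3.42)×3.42 = 43.51 ft²; P = b + 2y√(1+z²) = 3.83 + 2×3.42×2.786 = 22.88 ft. Hydraulic radius R = A/P = 43.51/22.88 = 1.901 ft. Q_B = (1.486/0.017)·43.51·1.901^(2/3)·√0.007692 = 511.9 ft³/s.
The larger discharge is 735.3 ft³/s and the smaller is 511.9 ft³/s; the ratio is 1.44.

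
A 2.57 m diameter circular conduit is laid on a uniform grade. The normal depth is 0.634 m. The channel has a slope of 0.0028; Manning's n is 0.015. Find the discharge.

For a circular section of diameter D = 2.57 m at depth y = 0.634 m, the central angle is θ = 2 arccos(1 − 2y/D) = 2.079 rad. Then A = (D²/8)(θ − sin θ) = 0.9953 m² and P = Dθ/2 = 2.672 m.
Hydraulic radius R = A/P = 0.9953/2.672 = 0.3725 m.
Manning's equation: Q = (1/n) A R^(2/3) S^(1/2) = (1/0.015) × 0.9953 × 0.3725^(2/3) × 0.0028^(1/2) = 1.82 m³/s.

Q = 1.82 m³/s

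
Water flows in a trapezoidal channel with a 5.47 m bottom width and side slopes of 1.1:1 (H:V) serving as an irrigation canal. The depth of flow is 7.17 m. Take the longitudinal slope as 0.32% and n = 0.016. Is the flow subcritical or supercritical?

With bottom width b = 5.47 m and side slope z = 1.1: A = (b + zy)y = (5.47 + 1.1×7.17)×7.17 = 95.77 m²; P = b + 2y√(1+z²) = 5.47 + 2×7.17×1.487 = 26.79 m.
Hydraulic radius R = A/P = 95.77/26.79 = 3.575 m.
V = (1/n) R^(2/3) √S = (1/0.016) × 3.575^(2/3) × √0.0032 = 8.266 m/s. Hydraulic depth D_h = A/T = 95.77/21.24 = 4.508 m.
Froude number Fr = V/√(g·D_h) = 8.266/√(9.81×4.508) = 1.24, which is greater than 1, so the flow is supercritical.

supercritical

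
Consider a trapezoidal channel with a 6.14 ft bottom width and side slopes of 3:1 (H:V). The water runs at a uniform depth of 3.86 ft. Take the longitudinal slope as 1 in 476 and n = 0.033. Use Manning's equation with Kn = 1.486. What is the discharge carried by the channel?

Q = 242 ft³/s

With bottom width b = 6.14 ft and side slope z = 3: A = (b + zy)y = (6.14 + 3×3.86)×3.86 = 68.4 ft²; P = b + 2y√(1+z²) = 6.14 + 2×3.86×3.162 = 30.55 ft.
Hydraulic radius R = A/P = 68.4/30.55 = 2.239 ft.
Manning's equation: Q = (1.486/n) A R^(2/3) S^(1/2) = (1.486/0.033) × 68.4 × 2.239^(2/3) × 0.002101^(1/2) = 242 ft³/s.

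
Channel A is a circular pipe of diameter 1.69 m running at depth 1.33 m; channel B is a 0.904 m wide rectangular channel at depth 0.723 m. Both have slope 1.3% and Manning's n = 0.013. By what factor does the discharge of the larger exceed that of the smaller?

4.36

Channel A: For a circular section of diameter D = 1.69 m at depth y = 1.33 m, the central angle is θ = 2 arccos(1 − 2y/D) = 4.364 rad. Then A = (D²/8)(θ − sin θ) = 1.894 m² and P = Dθ/2 = 3.688 m. Hydraulic radius R = A/P = 1.894/3.688 = 0.5135 m. Q_A = (1/0.013)·1.894·0.5135^(2/3)·√0.013 = 10.65 m³/s.
Channel B: Flow area A = b·y = 0.904 × 0.723 = 0.6536 m². Wetted perimeter P = b + 2y = 0.904 + 2×0.723 = 2.35 m. Hydraulic radius R = A/P = 0.6536/2.35 = 0.2781 m. Q_B = (1/0.013)·0.6536·0.2781^(2/3)·√0.013 = 2.442 m³/s.
The larger discharge is 10.65 m³/s and the smaller is 2.442 m³/s; the ratio is 4.36.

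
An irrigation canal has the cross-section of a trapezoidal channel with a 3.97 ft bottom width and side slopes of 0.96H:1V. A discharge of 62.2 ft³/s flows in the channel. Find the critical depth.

y_c = 1.7 ft

At critical depth, Q² T / (g A³) = 1, i.e. A³/T = Q²/g = 62.2²/32.2 = 120.2.
At y = 1.91 ft: A³/T = 178.3 — high.
At y = 1.41 ft: A³/T = 63.34 — low.
At y = 1.7 ft: A³/T = 119.4 — close enough.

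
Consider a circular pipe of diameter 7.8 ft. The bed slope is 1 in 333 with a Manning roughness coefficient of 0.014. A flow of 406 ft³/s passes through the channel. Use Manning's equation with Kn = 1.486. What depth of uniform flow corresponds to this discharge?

y_n = 5.99 ft

Manning's equation rearranged: A R^(2/3) = nQ / (1.486·√S) = 0.014 × 406 / (1.486 × √0.003003) = 69.8.
Trying y = 6.76 ft: A R^(2/3) = 77.9 — high.
Trying y = 4.41 ft: A R^(2/3) = 45.66 — low.
Trying y = 5.99 ft: A R^(2/3) = 69.86 — matches.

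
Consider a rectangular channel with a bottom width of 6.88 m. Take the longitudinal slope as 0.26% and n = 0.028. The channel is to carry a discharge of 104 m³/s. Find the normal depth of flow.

Manning's equation rearranged: A R^(2/3) = nQ / (1·√S) = 0.028 × 104 / (√0.0026) = 57.11.
Try y = 6.37 m: A R^(2/3) = 74.89 — too large.
Try y = 5.13 m: A R^(2/3) = 57.13 — ≈ 57.11.

y_n = 5.13 m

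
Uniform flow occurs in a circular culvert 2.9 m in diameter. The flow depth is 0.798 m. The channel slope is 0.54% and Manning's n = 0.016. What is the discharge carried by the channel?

Q = 4.05 m³/s

For a circular section of diameter D = 2.9 m at depth y = 0.798 m, the central angle is θ = 2 arccos(1 − 2y/D) = 2.209 rad. Then A = (D²/8)(θ − sin θ) = 1.478 m² and P = Dθ/2 = 3.203 m.
Hydraulic radius R = A/P = 1.478/3.203 = 0.4613 m.
Manning's equation: Q = (1/n) A R^(2/3) S^(1/2) = (1/0.016) × 1.478 × 0.4613^(2/3) × 0.0054^(1/2) = 4.05 m³/s.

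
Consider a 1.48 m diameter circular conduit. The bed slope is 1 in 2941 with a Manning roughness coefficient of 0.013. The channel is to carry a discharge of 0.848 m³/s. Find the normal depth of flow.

y_n = 0.89 m

Manning's equation rearranged: A R^(2/3) = nQ / (1·√S) = 0.013 × 0.848 / (√0.00034) = 0.5978.
Trying y = 1.11 m: A R^(2/3) = 0.8085 — too large.
Trying y = 0.705 m: A R^(2/3) = 0.408 — too small.
Trying y = 0.89 m: A R^(2/3) = 0.5977 — ≈ 0.5978.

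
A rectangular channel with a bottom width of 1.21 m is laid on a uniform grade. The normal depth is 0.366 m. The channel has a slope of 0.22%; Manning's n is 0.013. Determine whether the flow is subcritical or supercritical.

subcritical

Flow area A = b·y = 1.21 × 0.366 = 0.4429 m². Wetted perimeter P = b + 2y = 1.21 + 2×0.366 = 1.942 m.
Hydraulic radius R = A/P = 0.4429/1.942 = 0.228 m.
V = (1/n) R^(2/3) √S = (1/0.013) × 0.228^(2/3) × √0.0022 = 1.347 m/s. Hydraulic depth D_h = A/T = 0.4429/1.21 = 0.366 m.
Froude number Fr = V/√(g·D_h) = 1.347/√(9.81×0.366) = 0.711, which is less than 1, so the flow is subcritical.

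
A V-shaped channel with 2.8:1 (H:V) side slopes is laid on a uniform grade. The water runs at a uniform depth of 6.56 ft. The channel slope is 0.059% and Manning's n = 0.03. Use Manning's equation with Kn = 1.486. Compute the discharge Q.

For a triangular section with side slope z = 2.8: A = zy² = 2.8×6.56² = 120.5 ft²; P = 2y√(1+z²) = 2×6.56×2.973 = 39.01 ft.
Hydraulic radius R = A/P = 120.5/39.01 = 3.089 ft.
Manning's equation: Q = (1.486/n) A R^(2/3) S^(1/2) = (1.486/0.03) × 120.5 × 3.089^(2/3) × 0.00059^(1/2) = 307 ft³/s.

Q = 307 ft³/s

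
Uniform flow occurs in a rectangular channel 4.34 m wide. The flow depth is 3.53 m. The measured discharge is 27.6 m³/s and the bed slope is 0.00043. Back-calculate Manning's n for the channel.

n = 0.014

Flow area A = b·y = 4.34 × 3.53 = 15.32 m². Wetted perimeter P = b + 2y = 4.34 + 2×3.53 = 11.4 m.
Hydraulic radius R = A/P = 15.32/11.4 = 1.344 m.
Rearranging Manning's equation: n = (1/Q) A R^(2/3) S^(1/2) = (1/27.6) × 15.32 × 1.344^(2/3) × √0.00043 = 0.014.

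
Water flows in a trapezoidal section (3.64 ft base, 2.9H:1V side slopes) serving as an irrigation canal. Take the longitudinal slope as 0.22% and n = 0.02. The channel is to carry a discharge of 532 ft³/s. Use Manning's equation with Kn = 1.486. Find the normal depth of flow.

Manning's equation rearranged: A R^(2/3) = nQ / (1.486·√S) = 0.02 × 532 / (1.486 × √0.0022) = 152.7.
At y = 5.58 ft: A R^(2/3) = 226 — too large.
At y = 4.74 ft: A R^(2/3) = 152.6 — matches.

y_n = 4.74 ft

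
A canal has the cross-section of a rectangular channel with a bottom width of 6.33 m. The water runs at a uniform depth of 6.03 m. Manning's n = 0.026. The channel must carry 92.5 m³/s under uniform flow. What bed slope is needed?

S = 0.0015

Flow area A = b·y = 6.33 × 6.03 = 38.17 m². Wetted perimeter P = b + 2y = 6.33 + 2×6.03 = 18.39 m.
Hydraulic radius R = A/P = 38.17/18.39 = 2.076 m.
From Manning's equation, S = [nQ / (1 A R^(2/3))]² = [0.026 × 92.5 / (1 × 38.17 × 2.076^(2/3))]² = 0.0015.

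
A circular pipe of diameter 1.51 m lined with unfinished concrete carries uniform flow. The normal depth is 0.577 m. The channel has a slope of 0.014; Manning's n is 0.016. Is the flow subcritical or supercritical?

For a circular section of diameter D = 1.51 m at depth y = 0.577 m, the central angle is θ = 2 arccos(1 − 2y/D) = 2.666 rad. Then A = (D²/8)(θ − sin θ) = 0.6291 m² and P = Dθ/2 = 2.013 m.
Hydraulic radius R = A/P = 0.6291/2.013 = 0.3126 m.
V = (1/n) R^(2/3) √S = (1/0.016) × 0.3126^(2/3) × √0.014 = 3.406 m/s. Hydraulic depth D_h = A/T = 0.6291/1.467 = 0.4287 m.
Froude number Fr = V/√(g·D_h) = 3.406/√(9.81×0.4287) = 1.66, which is greater than 1, so the flow is supercritical.

supercritical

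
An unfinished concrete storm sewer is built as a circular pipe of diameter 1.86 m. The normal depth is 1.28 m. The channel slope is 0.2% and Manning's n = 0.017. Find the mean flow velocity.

V = 1.76 m/s

For a circular section of diameter D = 1.86 m at depth y = 1.28 m, the central angle is θ = 2 arccos(1 − 2y/D) = 3.913 rad. Then A = (D²/8)(θ − sin θ) = 1.994 m² and P = Dθ/2 = 3.639 m.
Hydraulic radius R = A/P = 1.994/3.639 = 0.5479 m.
From Manning's equation, V = (1/n) R^(2/3) S^(1/2) = (1/0.017) × 0.5479^(2/3) × 0.002^(1/2) = 1.76 m/s.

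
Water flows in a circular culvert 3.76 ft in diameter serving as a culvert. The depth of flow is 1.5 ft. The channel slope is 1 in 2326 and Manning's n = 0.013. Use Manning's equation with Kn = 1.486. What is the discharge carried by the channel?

For a circular section of diameter D = 3.76 ft at depth y = 1.5 ft, the central angle is θ = 2 arccos(1 − 2y/D) = 2.735 rad. Then A = (D²/8)(θ − sin θ) = 4.133 ft² and P = Dθ/2 = 5.141 ft.
Hydraulic radius R = A/P = 4.133/5.141 = 0.8039 ft.
Manning's equation: Q = (1.486/n) A R^(2/3) S^(1/2) = (1.486/0.013) × 4.133 × 0.8039^(2/3) × 0.0004299^(1/2) = 8.47 ft³/s.

Q = 8.47 ft³/s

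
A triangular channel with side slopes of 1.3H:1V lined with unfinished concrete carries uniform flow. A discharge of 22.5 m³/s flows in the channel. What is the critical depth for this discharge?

y_c = 2.28 m

At critical depth, Q² T / (g A³) = 1, i.e. A³/T = Q²/g = 22.5²/9.81 = 51.61.
Trying y = 2.01 m: A³/T = 27.72 — too small.
Trying y = 2.8 m: A³/T = 145.4 — too large.
Trying y = 2.28 m: A³/T = 52.06 — matches.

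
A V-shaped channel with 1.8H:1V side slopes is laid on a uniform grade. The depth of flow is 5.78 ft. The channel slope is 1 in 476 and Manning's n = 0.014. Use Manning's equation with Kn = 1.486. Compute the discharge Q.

Q = 543 ft³/s

For a triangular section with side slope z = 1.8: A = zy² = 1.8×5.78² = 60.14 ft²; P = 2y√(1+z²) = 2×5.78×2.059 = 23.8 ft.
Hydraulic radius R = A/P = 60.14/23.8 = 2.526 ft.
Manning's equation: Q = (1.486/n) A R^(2/3) S^(1/2) = (1.486/0.014) × 60.14 × 2.526^(2/3) × 0.002101^(1/2) = 543 ft³/s.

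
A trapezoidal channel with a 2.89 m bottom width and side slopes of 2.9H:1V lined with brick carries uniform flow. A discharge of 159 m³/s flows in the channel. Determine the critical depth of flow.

y_c = 3.15 m

At critical depth, Q² T / (g A³) = 1, i.e. A³/T = Q²/g = 159²/9.81 = 2577.
Trying y = 3.97 m: A³/T = 7214 — too large.
Trying y = 2.83 m: A³/T = 1604 — too small.
Trying y = 3.15 m: A³/T = 2568 — ≈ 2577.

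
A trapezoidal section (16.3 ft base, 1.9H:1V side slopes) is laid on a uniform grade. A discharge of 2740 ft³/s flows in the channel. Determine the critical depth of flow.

At critical depth, Q² T / (g A³) = 1, i.e. A³/T = Q²/g = 2740²/32.2 = 233200.
Try y = 8.2 ft: A³/T = 376400 — too large.
Try y = 7.22 ft: A³/T = 232800 — close enough.

y_c = 7.22 ft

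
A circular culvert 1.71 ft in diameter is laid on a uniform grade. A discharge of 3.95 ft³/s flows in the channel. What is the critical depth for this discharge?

y_c = 0.73 ft

At critical depth, Q² T / (g A³) = 1, i.e. A³/T = Q²/g = 3.95²/32.2 = 0.4845.
Try y = 0.915 ft: A³/T = 1.147 — over.
Try y = 0.529 ft: A³/T = 0.1398 — short.
Try y = 0.73 ft: A³/T = 0.4837 — close enough.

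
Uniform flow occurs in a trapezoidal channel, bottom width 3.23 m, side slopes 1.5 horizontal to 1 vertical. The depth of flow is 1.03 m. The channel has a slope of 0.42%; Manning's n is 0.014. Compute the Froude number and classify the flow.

With bottom width b = 3.23 m and side slope z = 1.5: A = (b + zy)y = (3.23 + 1.5×1.03)×1.03 = 4.918 m²; P = b + 2y√(1+z²) = 3.23 + 2×1.03×1.803 = 6.944 m.
Hydraulic radius R = A/P = 4.918/6.944 = 0.7083 m.
V = (1/n) R^(2/3) √S = (1/0.014) × 0.7083^(2/3) × √0.0042 = 3.678 m/s. Hydraulic depth D_h = A/T = 4.918/6.32 = 0.7782 m.
Froude number Fr = V/√(g·D_h) = 3.678/√(9.81×0.7782) = 1.33, which is greater than 1, so the flow is supercritical.

supercritical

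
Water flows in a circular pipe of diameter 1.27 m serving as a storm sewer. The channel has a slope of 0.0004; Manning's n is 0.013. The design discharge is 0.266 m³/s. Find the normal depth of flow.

Manning's equation rearranged: A R^(2/3) = nQ / (1·√S) = 0.013 × 0.266 / (√0.0004) = 0.1729.
At y = 0.381 m: A R^(2/3) = 0.1155 — low.
At y = 0.471 m: A R^(2/3) = 0.1728 — matches.

y_n = 0.471 m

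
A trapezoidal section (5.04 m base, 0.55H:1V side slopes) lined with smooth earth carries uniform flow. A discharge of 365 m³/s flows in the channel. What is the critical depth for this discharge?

y_c = 6.4 m

At critical depth, Q² T / (g A³) = 1, i.e. A³/T = Q²/g = 365²/9.81 = 13580.
Trying y = 7.01 m: A³/T = 19020 — over.
Trying y = 4.96 m: A³/T = 5449 — short.
Trying y = 6.4 m: A³/T = 13610 — matches.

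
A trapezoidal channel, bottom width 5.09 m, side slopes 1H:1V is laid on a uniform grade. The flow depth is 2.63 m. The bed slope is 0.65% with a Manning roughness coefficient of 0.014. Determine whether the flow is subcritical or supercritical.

With bottom width b = 5.09 m and side slope z = 1: A = (b + zy)y = (5.09 + 1×2.63)×2.63 = 20.3 m²; P = b + 2y√(1+z²) = 5.09 + 2×2.63×1.414 = 12.53 m.
Hydraulic radius R = A/P = 20.3/12.53 = 1.621 m.
V = (1/n) R^(2/3) √S = (1/0.014) × 1.621^(2/3) × √0.0065 = 7.945 m/s. Hydraulic depth D_h = A/T = 20.3/10.35 = 1.962 m.
Froude number Fr = V/√(g·D_h) = 7.945/√(9.81×1.962) = 1.81, which is greater than 1, so the flow is supercritical.

supercritical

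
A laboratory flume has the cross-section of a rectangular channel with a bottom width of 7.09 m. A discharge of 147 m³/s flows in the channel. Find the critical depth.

For a rectangular channel, critical depth y_c = (q²/g)^(1/3) where q = Q/b = 147/7.09 = 20.73 m²/s.
So y_c = (20.73²/9.81)^(1/3) = 3.53 m.

y_c = 3.53 m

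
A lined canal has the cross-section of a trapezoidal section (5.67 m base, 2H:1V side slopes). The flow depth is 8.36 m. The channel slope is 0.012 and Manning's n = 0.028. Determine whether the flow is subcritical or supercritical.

supercritical

With bottom width b = 5.67 m and side slope z = 2: A = (b + zy)y = (5.67 + 2×8.36)×8.36 = 187.2 m²; P = b + 2y√(1+z²) = 5.67 + 2×8.36×2.236 = 43.06 m.
Hydraulic radius R = A/P = 187.2/43.06 = 4.347 m.
V = (1/n) R^(2/3) √S = (1/0.028) × 4.347^(2/3) × √0.012 = 10.42 m/s. Hydraulic depth D_h = A/T = 187.2/39.11 = 4.786 m.
Froude number Fr = V/√(g·D_h) = 10.42/√(9.81×4.786) = 1.52, which is greater than 1, so the flow is supercritical.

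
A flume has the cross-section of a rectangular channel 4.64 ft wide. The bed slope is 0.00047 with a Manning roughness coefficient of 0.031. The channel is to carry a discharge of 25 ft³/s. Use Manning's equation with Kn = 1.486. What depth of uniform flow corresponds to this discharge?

y_n = 4.01 ft

Manning's equation rearranged: A R^(2/3) = nQ / (1.486·√S) = 0.031 × 25 / (1.486 × √0.00047) = 24.06.
Trying y = 5.02 ft: A R^(2/3) = 31.69 — high.
Trying y = 3.36 ft: A R^(2/3) = 19.25 — low.
Trying y = 4.01 ft: A R^(2/3) = 24.05 — close enough.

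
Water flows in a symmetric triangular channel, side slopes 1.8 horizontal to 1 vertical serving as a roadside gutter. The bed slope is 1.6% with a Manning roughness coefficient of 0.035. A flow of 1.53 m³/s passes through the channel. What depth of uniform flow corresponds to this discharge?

Manning's equation rearranged: A R^(2/3) = nQ / (1·√S) = 0.035 × 1.53 / (√0.016) = 0.4233.
Trying y = 0.827 m: A R^(2/3) = 0.6247 — high.
Trying y = 0.715 m: A R^(2/3) = 0.4238 — close enough.

y_n = 0.715 m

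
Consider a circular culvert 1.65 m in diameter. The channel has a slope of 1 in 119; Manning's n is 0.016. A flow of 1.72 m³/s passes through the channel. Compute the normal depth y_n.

y_n = 0.566 m

Manning's equation rearranged: A R^(2/3) = nQ / (1·√S) = 0.016 × 1.72 / (√0.008403) = 0.3002.
Try y = 0.619 m: A R^(2/3) = 0.3548 — over.
Try y = 0.478 m: A R^(2/3) = 0.2168 — short.
Try y = 0.566 m: A R^(2/3) = 0.2999 — matches.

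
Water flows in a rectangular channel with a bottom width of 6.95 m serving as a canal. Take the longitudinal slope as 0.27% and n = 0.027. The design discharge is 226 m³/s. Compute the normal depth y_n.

y_n = 9.13 m

Manning's equation rearranged: A R^(2/3) = nQ / (1·√S) = 0.027 × 226 / (√0.0027) = 117.4.
Trying y = 7.83 m: A R^(2/3) = 97.73 — short.
Trying y = 9.89 m: A R^(2/3) = 129 — over.
Trying y = 9.13 m: A R^(2/3) = 117.4 — close enough.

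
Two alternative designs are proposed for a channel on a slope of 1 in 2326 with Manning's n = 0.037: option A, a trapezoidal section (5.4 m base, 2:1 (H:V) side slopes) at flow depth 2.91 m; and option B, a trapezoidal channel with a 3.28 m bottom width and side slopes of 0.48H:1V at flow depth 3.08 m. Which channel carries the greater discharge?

channel A

Channel A: With bottom width b = 5.4 m and side slope z = 2: A = (b + zy)y = (5.4 + 2×2.91)×2.91 = 32.65 m²; P = b + 2y√(1+z²) = 5.4 + 2×2.91×2.236 = 18.41 m. Hydraulic radius R = A/P = 32.65/18.41 = 1.773 m. Q_A = (1/0.037)·32.65·1.773^(2/3)·√0.0004299 = 26.8 m³/s.
Channel B: With bottom width b = 3.28 m and side slope z = 0.48: A = (b + zy)y = (3.28 + 0.48×3.08)×3.08 = 14.66 m²; P = b + 2y√(1+z²) = 3.28 + 2×3.08×1.109 = 10.11 m. Hydraulic radius R = A/P = 14.66/10.11 = 1.449 m. Q_B = (1/0.037)·14.66·1.449^(2/3)·√0.0004299 = 10.52 m³/s.
Q_A = 26.8 m³/s vs Q_B = 10.52 m³/s, so channel A carries more.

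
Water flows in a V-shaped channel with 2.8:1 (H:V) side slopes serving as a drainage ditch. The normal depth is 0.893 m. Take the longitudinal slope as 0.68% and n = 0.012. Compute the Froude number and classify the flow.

supercritical

For a triangular section with side slope z = 2.8: A = zy² = 2.8×0.893² = 2.233 m²; P = 2y√(1+z²) = 2×0.893×2.973 = 5.31 m.
Hydraulic radius R = A/P = 2.233/5.31 = 0.4205 m.
V = (1/n) R^(2/3) √S = (1/0.012) × 0.4205^(2/3) × √0.0068 = 3.857 m/s. Hydraulic depth D_h = A/T = 2.233/5.001 = 0.4465 m.
Froude number Fr = V/√(g·D_h) = 3.857/√(9.81×0.4465) = 1.84, which is greater than 1, so the flow is supercritical.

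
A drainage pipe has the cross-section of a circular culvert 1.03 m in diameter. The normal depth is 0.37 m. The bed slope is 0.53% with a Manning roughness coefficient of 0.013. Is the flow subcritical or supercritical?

supercritical

For a circular section of diameter D = 1.03 m at depth y = 0.37 m, the central angle is θ = 2 arccos(1 − 2y/D) = 2.571 rad. Then A = (D²/8)(θ − sin θ) = 0.2693 m² and P = Dθ/2 = 1.324 m.
Hydraulic radius R = A/P = 0.2693/1.324 = 0.2034 m.
V = (1/n) R^(2/3) √S = (1/0.013) × 0.2034^(2/3) × √0.0053 = 1.937 m/s. Hydraulic depth D_h = A/T = 0.2693/0.9883 = 0.2724 m.
Froude number Fr = V/√(g·D_h) = 1.937/√(9.81×0.2724) = 1.18, which is greater than 1, so the flow is supercritical.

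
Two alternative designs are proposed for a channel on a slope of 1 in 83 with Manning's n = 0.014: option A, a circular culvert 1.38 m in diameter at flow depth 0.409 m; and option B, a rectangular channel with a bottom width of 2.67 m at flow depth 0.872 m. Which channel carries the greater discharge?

Channel A: For a circular section of diameter D = 1.38 m at depth y = 0.409 m, the central angle is θ = 2 arccos(1 − 2y/D) = 2.303 rad. Then A = (D²/8)(θ − sin θ) = 0.3711 m² and P = Dθ/2 = 1.589 m. Hydraulic radius R = A/P = 0.3711/1.589 = 0.2335 m. Q_A = (1/0.014)·0.3711·0.2335^(2/3)·√0.01205 = 1.103 m³/s.
Channel B: Flow area A = b·y = 2.67 × 0.872 = 2.328 m². Wetted perimeter P = b + 2y = 2.67 + 2×0.872 = 4.414 m. Hydraulic radius R = A/P = 2.328/4.414 = 0.5275 m. Q_B = (1/0.014)·2.328·0.5275^(2/3)·√0.01205 = 11.92 m³/s.
Q_A = 1.103 m³/s vs Q_B = 11.92 m³/s, so channel B carries more.

channel B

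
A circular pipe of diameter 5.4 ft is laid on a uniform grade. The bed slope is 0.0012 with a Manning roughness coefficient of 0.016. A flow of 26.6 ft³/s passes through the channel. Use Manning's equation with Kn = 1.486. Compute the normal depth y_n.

Manning's equation rearranged: A R^(2/3) = nQ / (1.486·√S) = 0.016 × 26.6 / (1.486 × √0.0012) = 8.268.
At y = 1.59 ft: A R^(2/3) = 5.283 — too small.
At y = 2.49 ft: A R^(2/3) = 12.16 — too large.
At y = 2.01 ft: A R^(2/3) = 8.255 — ≈ 8.268.

y_n = 2.01 ft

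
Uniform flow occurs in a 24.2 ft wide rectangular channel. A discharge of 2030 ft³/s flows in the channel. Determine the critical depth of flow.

For a rectangular channel, critical depth y_c = (q²/g)^(1/3) where q = Q/b = 2030/24.2 = 83.88 ft²/s.
So y_c = (83.88²/32.2)^(1/3) = 6.02 ft.

y_c = 6.02 ft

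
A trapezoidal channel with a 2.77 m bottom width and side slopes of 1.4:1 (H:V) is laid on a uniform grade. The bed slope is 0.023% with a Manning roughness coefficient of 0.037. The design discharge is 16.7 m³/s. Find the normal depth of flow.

y_n = 3.53 m

Manning's equation rearranged: A R^(2/3) = nQ / (1·√S) = 0.037 × 16.7 / (√0.00023) = 40.74.
Try y = 2.69 m: A R^(2/3) = 22.65 — too small.
Try y = 4.2 m: A R^(2/3) = 59.76 — too large.
Try y = 3.53 m: A R^(2/3) = 40.66 — matches.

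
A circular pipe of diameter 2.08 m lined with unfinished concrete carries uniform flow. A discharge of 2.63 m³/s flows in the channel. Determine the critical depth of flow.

At critical depth, Q² T / (g A³) = 1, i.e. A³/T = Q²/g = 2.63²/9.81 = 0.7051.
At y = 0.885 m: A³/T = 1.272 — too large.
At y = 0.759 m: A³/T = 0.7047 — ≈ 0.7051.

y_c = 0.759 m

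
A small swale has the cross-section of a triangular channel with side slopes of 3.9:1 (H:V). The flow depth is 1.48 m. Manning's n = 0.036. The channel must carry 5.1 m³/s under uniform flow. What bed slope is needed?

For a triangular section with side slope z = 3.9: A = zy² = 3.9×1.48² = 8.543 m²; P = 2y√(1+z²) = 2×1.48×4.026 = 11.92 m.
Hydraulic radius R = A/P = 8.543/11.92 = 0.7168 m.
From Manning's equation, S = [nQ / (1 A R^(2/3))]² = [0.036 × 5.1 / (1 × 8.543 × 0.7168^(2/3))]² = 0.00072.

S = 0.00072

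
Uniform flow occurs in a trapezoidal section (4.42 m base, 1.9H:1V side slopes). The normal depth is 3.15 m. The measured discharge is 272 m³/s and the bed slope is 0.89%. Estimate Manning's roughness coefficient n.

n = 0.017

With bottom width b = 4.42 m and side slope z = 1.9: A = (b + zy)y = (4.42 + 1.9×3.15)×3.15 = 32.78 m²; P = b + 2y√(1+z²) = 4.42 + 2×3.15×2.147 = 17.95 m.
Hydraulic radius R = A/P = 32.78/17.95 = 1.826 m.
Rearranging Manning's equation: n = (1/Q) A R^(2/3) S^(1/2) = (1/272) × 32.78 × 1.826^(2/3) × √0.0089 = 0.017.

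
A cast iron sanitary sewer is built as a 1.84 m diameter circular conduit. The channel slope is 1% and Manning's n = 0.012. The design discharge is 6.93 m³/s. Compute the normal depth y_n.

Manning's equation rearranged: A R^(2/3) = nQ / (1·√S) = 0.012 × 6.93 / (√0.01) = 0.8316.
At y = 1.06 m: A R^(2/3) = 0.9994 — too large.
At y = 0.947 m: A R^(2/3) = 0.8319 — matches.

y_n = 0.947 m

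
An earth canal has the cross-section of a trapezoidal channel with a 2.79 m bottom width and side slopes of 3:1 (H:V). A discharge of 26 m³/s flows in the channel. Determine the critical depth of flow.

At critical depth, Q² T / (g A³) = 1, i.e. A³/T = Q²/g = 26²/9.81 = 68.91.
Trying y = 1.61 m: A³/T = 148.3 — over.
Trying y = 1.18 m: A³/T = 42.22 — short.
Trying y = 1.33 m: A³/T = 68.08 — close enough.

y_c = 1.33 m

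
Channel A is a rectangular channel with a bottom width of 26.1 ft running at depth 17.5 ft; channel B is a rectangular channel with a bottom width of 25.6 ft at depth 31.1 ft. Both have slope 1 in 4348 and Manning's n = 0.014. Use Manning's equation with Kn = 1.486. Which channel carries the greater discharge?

Channel A: Flow area A = b·y = 26.1 × 17.5 = 456.8 ft². Wetted perimeter P = b + 2y = 26.1 + 2×17.5 = 61.1 ft. Hydraulic radius R = A/P = 456.8/61.1 = 7.475 ft. Q_A = (1.486/0.014)·456.8·7.475^(2/3)·√0.00023 = 2811 ft³/s.
Channel B: Flow area A = b·y = 25.6 × 31.1 = 796.2 ft². Wetted perimeter P = b + 2y = 25.6 + 2×31.1 = 87.8 ft. Hydraulic radius R = A/P = 796.2/87.8 = 9.068 ft. Q_B = (1.486/0.014)·796.2·9.068^(2/3)·√0.00023 = 5573 ft³/s.
Q_A = 2811 ft³/s vs Q_B = 5573 ft³/s, so channel B carries more.

channel B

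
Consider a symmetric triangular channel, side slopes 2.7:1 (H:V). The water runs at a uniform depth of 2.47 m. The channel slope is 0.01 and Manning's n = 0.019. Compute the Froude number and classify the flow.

For a triangular section with side slope z = 2.7: A = zy² = 2.7×2.47² = 16.47 m²; P = 2y√(1+z²) = 2×2.47×2.879 = 14.22 m.
Hydraulic radius R = A/P = 16.47/14.22 = 1.158 m.
V = (1/n) R^(2/3) √S = (1/0.019) × 1.158^(2/3) × √0.01 = 5.804 m/s. Hydraulic depth D_h = A/T = 16.47/13.34 = 1.235 m.
Froude number Fr = V/√(g·D_h) = 5.804/√(9.81×1.235) = 1.67, which is greater than 1, so the flow is supercritical.

supercritical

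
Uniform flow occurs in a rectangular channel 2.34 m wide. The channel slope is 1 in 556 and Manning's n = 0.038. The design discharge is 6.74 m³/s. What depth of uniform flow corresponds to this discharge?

y_n = 2.91 m

Manning's equation rearranged: A R^(2/3) = nQ / (1·√S) = 0.038 × 6.74 / (√0.001799) = 6.039.
Trying y = 2.31 m: A R^(2/3) = 4.567 — too small.
Trying y = 3.36 m: A R^(2/3) = 7.153 — too large.
Trying y = 2.91 m: A R^(2/3) = 6.036 — close enough.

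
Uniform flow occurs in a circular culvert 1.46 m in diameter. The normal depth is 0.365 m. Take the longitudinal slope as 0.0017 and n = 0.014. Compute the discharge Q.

Q = 0.345 m³/s

For a circular section of diameter D = 1.46 m at depth y = 0.365 m, the central angle is θ = 2 arccos(1 − 2y/D) = 2.094 rad. Then A = (D²/8)(θ − sin θ) = 0.3273 m² and P = Dθ/2 = 1.529 m.
Hydraulic radius R = A/P = 0.3273/1.529 = 0.2141 m.
Manning's equation: Q = (1/n) A R^(2/3) S^(1/2) = (1/0.014) × 0.3273 × 0.2141^(2/3) × 0.0017^(1/2) = 0.345 m³/s.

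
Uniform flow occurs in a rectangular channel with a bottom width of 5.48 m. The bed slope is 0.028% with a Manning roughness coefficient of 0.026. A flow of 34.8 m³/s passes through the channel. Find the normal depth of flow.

y_n = 6.39 m

Manning's equation rearranged: A R^(2/3) = nQ / (1·√S) = 0.026 × 34.8 / (√0.00028) = 54.07.
Try y = 5.54 m: A R^(2/3) = 45.48 — too small.
Try y = 7.03 m: A R^(2/3) = 60.57 — too large.
Try y = 6.39 m: A R^(2/3) = 54.05 — matches.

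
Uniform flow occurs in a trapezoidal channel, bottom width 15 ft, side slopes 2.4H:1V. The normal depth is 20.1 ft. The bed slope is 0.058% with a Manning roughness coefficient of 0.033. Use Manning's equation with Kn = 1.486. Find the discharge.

With bottom width b = 15 ft and side slope z = 2.4: A = (b + zy)y = (15 + 2.4×20.1)×20.1 = 1271 ft²; P = b + 2y√(1+z²) = 15 + 2×20.1×2.6 = 119.5 ft.
Hydraulic radius R = A/P = 1271/119.5 = 10.64 ft.
Manning's equation: Q = (1.486/n) A R^(2/3) S^(1/2) = (1.486/0.033) × 1271 × 10.64^(2/3) × 0.00058^(1/2) = 6670 ft³/s.

Q = 6670 ft³/s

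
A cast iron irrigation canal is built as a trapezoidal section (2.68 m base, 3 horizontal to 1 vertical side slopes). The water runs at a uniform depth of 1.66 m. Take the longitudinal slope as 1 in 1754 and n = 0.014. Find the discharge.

With bottom width b = 2.68 m and side slope z = 3: A = (b + zy)y = (2.68 + 3×1.66)×1.66 = 12.72 m²; P = b + 2y√(1+z²) = 2.68 + 2×1.66×3.162 = 13.18 m.
Hydraulic radius R = A/P = 12.72/13.18 = 0.9649 m.
Manning's equation: Q = (1/n) A R^(2/3) S^(1/2) = (1/0.014) × 12.72 × 0.9649^(2/3) × 0.0005701^(1/2) = 21.2 m³/s.

Q = 21.2 m³/s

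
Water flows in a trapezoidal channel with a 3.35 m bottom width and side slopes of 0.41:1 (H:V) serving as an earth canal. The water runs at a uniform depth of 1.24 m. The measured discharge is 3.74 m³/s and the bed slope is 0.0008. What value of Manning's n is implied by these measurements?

n = 0.031

With bottom width b = 3.35 m and side slope z = 0.41: A = (b + zy)y = (3.35 + 0.41×1.24)×1.24 = 4.784 m²; P = b + 2y√(1+z²) = 3.35 + 2×1.24×1.081 = 6.03 m.
Hydraulic radius R = A/P = 4.784/6.03 = 0.7934 m.
Rearranging Manning's equation: n = (1/Q) A R^(2/3) S^(1/2) = (1/3.74) × 4.784 × 0.7934^(2/3) × √0.0008 = 0.031.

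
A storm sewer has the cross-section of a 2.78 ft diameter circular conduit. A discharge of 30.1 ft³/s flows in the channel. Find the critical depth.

At critical depth, Q² T / (g A³) = 1, i.e. A³/T = Q²/g = 30.1²/32.2 = 28.14.
Try y = 2.17 ft: A³/T = 57.09 — high.
Try y = 1.82 ft: A³/T = 28.25 — close enough.

y_c = 1.82 ft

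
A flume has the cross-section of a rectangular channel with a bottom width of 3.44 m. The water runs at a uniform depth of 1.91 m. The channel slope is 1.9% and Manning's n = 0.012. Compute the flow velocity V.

V = 10.7 m/s

Flow area A = b·y = 3.44 × 1.91 = 6.57 m². Wetted perimeter P = b + 2y = 3.44 + 2×1.91 = 7.26 m.
Hydraulic radius R = A/P = 6.57/7.26 = 0.905 m.
From Manning's equation, V = (1/n) R^(2/3) S^(1/2) = (1/0.012) × 0.905^(2/3) × 0.019^(1/2) = 10.7 m/s.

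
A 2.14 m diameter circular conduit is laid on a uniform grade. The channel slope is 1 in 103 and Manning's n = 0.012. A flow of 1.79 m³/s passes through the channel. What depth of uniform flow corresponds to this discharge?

y_n = 0.438 m

Manning's equation rearranged: A R^(2/3) = nQ / (1·√S) = 0.012 × 1.79 / (√0.009709) = 0.218.
Try y = 0.345 m: A R^(2/3) = 0.1337 — too small.
Try y = 0.48 m: A R^(2/3) = 0.2615 — too large.
Try y = 0.438 m: A R^(2/3) = 0.2175 — ≈ 0.218.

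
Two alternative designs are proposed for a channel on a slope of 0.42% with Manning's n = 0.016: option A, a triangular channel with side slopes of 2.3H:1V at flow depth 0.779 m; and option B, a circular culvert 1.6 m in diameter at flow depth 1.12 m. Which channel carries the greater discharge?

Channel A: For a triangular section with side slope z = 2.3: A = zy² = 2.3×0.779² = 1.396 m²; P = 2y√(1+z²) = 2×0.779×2.508 = 3.907 m. Hydraulic radius R = A/P = 1.396/3.907 = 0.3572 m. Q_A = (1/0.016)·1.396·0.3572^(2/3)·√0.0042 = 2.846 m³/s.
Channel B: For a circular section of diameter D = 1.6 m at depth y = 1.12 m, the central angle is θ = 2 arccos(1 − 2y/D) = 3.965 rad. Then A = (D²/8)(θ − sin θ) = 1.503 m² and P = Dθ/2 = 3.172 m. Hydraulic radius R = A/P = 1.503/3.172 = 0.474 m. Q_B = (1/0.016)·1.503·0.474^(2/3)·√0.0042 = 3.702 m³/s.
Q_A = 2.846 m³/s vs Q_B = 3.702 m³/s, so channel B carries more.

channel B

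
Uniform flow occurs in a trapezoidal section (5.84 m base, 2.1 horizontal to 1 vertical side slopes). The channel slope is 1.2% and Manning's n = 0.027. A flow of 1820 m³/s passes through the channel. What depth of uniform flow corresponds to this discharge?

y_n = 7.83 m

Manning's equation rearranged: A R^(2/3) = nQ / (1·√S) = 0.027 × 1820 / (√0.012) = 448.6.
Try y = 8.51 m: A R^(2/3) = 545.2 — high.
Try y = 5.76 m: A R^(2/3) = 222.7 — low.
Try y = 7.83 m: A R^(2/3) = 449 — ≈ 448.6.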